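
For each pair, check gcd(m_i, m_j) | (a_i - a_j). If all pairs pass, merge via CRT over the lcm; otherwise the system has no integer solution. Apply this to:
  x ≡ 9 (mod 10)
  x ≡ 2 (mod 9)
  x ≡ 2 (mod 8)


Moduli 10, 9, 8 are not pairwise coprime, so CRT works modulo lcm(m_i) when all pairwise compatibility conditions hold.
Pairwise compatibility: gcd(m_i, m_j) must divide a_i - a_j for every pair.
Merge one congruence at a time:
  Start: x ≡ 9 (mod 10).
  Combine with x ≡ 2 (mod 9): gcd(10, 9) = 1; 2 - 9 = -7, which IS divisible by 1, so compatible.
    Write x = 9 + 10·t and substitute into x ≡ 2 (mod 9): 10·t ≡ 2 − 9 = -7 (mod 9).
    Reduce coefficients mod 9: 1·t ≡ 2 (mod 9).
    So t ≡ 2 (mod 9).
    Then x = 9 + 10·2 = 29, valid modulo lcm(10, 9) = 90: x ≡ 29 (mod 90).
  Combine with x ≡ 2 (mod 8): gcd(90, 8) = 2, and 2 - 29 = -27 is NOT divisible by 2.
    ⇒ system is inconsistent (no integer solution).

No solution (the system is inconsistent).


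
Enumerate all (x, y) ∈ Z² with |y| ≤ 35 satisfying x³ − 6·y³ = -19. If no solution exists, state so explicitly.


The equation is x³ - 6y³ = -19. For fixed y, x³ = 6·y³ − 19, so a solution requires the RHS to be a perfect cube.
Strategy: iterate y from -35 to 35, compute RHS = 6·y³ − 19, and check whether it is a (positive or negative) perfect cube.
Check small values of y:
  y = 0: RHS = -19 is not a perfect cube.
  y = 1: RHS = -13 is not a perfect cube.
  y = -1: RHS = -25 is not a perfect cube.
  y = 2: RHS = 29 is not a perfect cube.
  y = -2: RHS = -67 is not a perfect cube.
  y = 3: RHS = 143 is not a perfect cube.
  y = -3: RHS = -181 is not a perfect cube.
Continuing the search up to |y| = 35 finds no solutions either.
No (x, y) in the scanned range satisfies the equation.

No integer solutions with |y| ≤ 35.


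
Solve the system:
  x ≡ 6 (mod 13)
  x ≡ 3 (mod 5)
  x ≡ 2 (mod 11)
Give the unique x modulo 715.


Moduli 13, 5, 11 are pairwise coprime; by CRT there is a unique solution modulo M = 13 · 5 · 11 = 715.
Solve pairwise, accumulating the modulus:
  Start with x ≡ 6 (mod 13).
  Combine with x ≡ 3 (mod 5): since gcd(13, 5) = 1, we get a unique residue mod 65.
    Write x = 6 + 13·t and substitute into x ≡ 3 (mod 5): 13·t ≡ 3 − 6 = -3 (mod 5).
    Reduce coefficients mod 5: 3·t ≡ 2 (mod 5).
    The inverse of 3 mod 5 is 2 (since 3·2 = 6 = 1·5 + 1), so t ≡ 2·2 = 4 ≡ 4 (mod 5).
    Then x = 6 + 13·4 = 58, valid modulo lcm(13, 5) = 65: x ≡ 58 (mod 65).
  Combine with x ≡ 2 (mod 11): since gcd(65, 11) = 1, we get a unique residue mod 715.
    Write x = 58 + 65·t and substitute into x ≡ 2 (mod 11): 65·t ≡ 2 − 58 = -56 (mod 11).
    Reduce coefficients mod 11: 10·t ≡ 10 (mod 11).
    The inverse of 10 mod 11 is 10 (since 10·10 = 100 = 9·11 + 1), so t ≡ 10·10 = 100 ≡ 1 (mod 11).
    Then x = 58 + 65·1 = 123, valid modulo lcm(65, 11) = 715: x ≡ 123 (mod 715).
Verify: 123 mod 13 = 6 ✓, 123 mod 5 = 3 ✓, 123 mod 11 = 2 ✓.

x ≡ 123 (mod 715).


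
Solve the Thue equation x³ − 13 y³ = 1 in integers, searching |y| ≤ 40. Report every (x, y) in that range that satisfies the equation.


The equation is x³ - 13y³ = 1. For fixed y, x³ = 13·y³ + 1, so a solution requires the RHS to be a perfect cube.
Strategy: iterate y from -40 to 40, compute RHS = 13·y³ + 1, and check whether it is a (positive or negative) perfect cube.
Check small values of y:
  y = 0: RHS = 1 = (1)³ ⇒ x = 1 works.
  y = 1: RHS = 14 is not a perfect cube.
  y = -1: RHS = -12 is not a perfect cube.
  y = 2: RHS = 105 is not a perfect cube.
  y = -2: RHS = -103 is not a perfect cube.
  y = 3: RHS = 352 is not a perfect cube.
  y = -3: RHS = -350 is not a perfect cube.
Continuing the search up to |y| = 40 finds no further solutions beyond those listed.
Collected solutions: (1, 0).

Solutions (with |y| ≤ 40): (1, 0).


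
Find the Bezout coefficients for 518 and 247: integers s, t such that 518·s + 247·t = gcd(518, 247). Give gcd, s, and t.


Euclidean algorithm on (518, 247) — divide until remainder is 0:
  518 = 2 · 247 + 24
  247 = 10 · 24 + 7
  24 = 3 · 7 + 3
  7 = 2 · 3 + 1
  3 = 3 · 1 + 0
gcd(518, 247) = 1.
Track Bezout coefficients alongside the remainders: start with r₀ = 518 = a·1 + b·0 (s = 1, t = 0) and r₁ = 247 = a·0 + b·1 (s = 0, t = 1); each new remainder r_{k+1} = r_{k-1} − q_k·r_k inherits s_{k+1} = s_{k-1} − q_k·s_k, t_{k+1} = t_{k-1} − q_k·t_k, so r_k = a·s_k + b·t_k at every step:
  q = 2: r = 24, s = 1 − 2·0 = 1, t = 0 − 2·1 = -2  (check: 518·1 + 247·(-2) = 24)
  q = 10: r = 7, s = 0 − 10·1 = -10, t = 1 − 10·(-2) = 21  (check: 518·(-10) + 247·21 = 7)
  q = 3: r = 3, s = 1 − 3·(-10) = 31, t = -2 − 3·21 = -65  (check: 518·31 + 247·(-65) = 3)
  q = 2: r = 1, s = -10 − 2·31 = -72, t = 21 − 2·(-65) = 151  (check: 518·(-72) + 247·151 = 1)
The row with r = 1 (the gcd) gives the Bezout coefficients s = -72, t = 151.
Result: 518 · (-72) + 247 · (151) = 1.

gcd(518, 247) = 1; s = -72, t = 151 (check: 518·(-72) + 247·151 = 1).


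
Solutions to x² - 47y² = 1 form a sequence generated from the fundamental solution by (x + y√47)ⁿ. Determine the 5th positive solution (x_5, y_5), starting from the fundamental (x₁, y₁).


Step 1: Find the fundamental solution (x₁, y₁) of x² - 47y² = 1.
  Expand √47 as a continued fraction. a₀ = ⌊√47⌋ = 6; iterate m_{k+1} = d_k·a_k − m_k, d_{k+1} = (47 − m_{k+1}²)/d_k, a_{k+1} = ⌊(a₀ + m_{k+1})/d_{k+1}⌋ (starting m₀ = 0, d₀ = 1), with convergents p_k = a_k·p_{k-1} + p_{k-2}, q_k = a_k·q_{k-1} + q_{k-2} (p₋₁ = 1, q₋₁ = 0):
  k = 0: a₀ = 6; p₀/q₀ = 6/1; p₀² − 47·q₀² = 36 − 47 = -11.
  k = 1: m = 6, d = 11, a = ⌊(6 + 6)/11⌋ = 1; p/q = (1·6 + 1)/(1·1 + 0) = 7/1; p² − 47·q² = 49 − 47 = 2.
  k = 2: m = 5, d = 2, a = ⌊(6 + 5)/2⌋ = 5; p/q = (5·7 + 6)/(5·1 + 1) = 41/6; p² − 47·q² = 1681 − 1692 = -11.
  k = 3: m = 5, d = 11, a = ⌊(6 + 5)/11⌋ = 1; p/q = (1·41 + 7)/(1·6 + 1) = 48/7; p² − 47·q² = 2304 − 2303 = 1.
  The first convergent with p² − 47·q² = 1 gives the fundamental solution (x₁, y₁) = (48, 7).
Step 2: Apply the recurrence (x_{n+1}, y_{n+1}) = (x₁x_n + 47y₁y_n, x₁y_n + y₁x_n) repeatedly.
  From (x_1, y_1) = (48, 7): x_2 = 48·48 + 47·7·7 = 4607; y_2 = 48·7 + 7·48 = 672.
  From (x_2, y_2) = (4607, 672): x_3 = 48·4607 + 47·7·672 = 442224; y_3 = 48·672 + 7·4607 = 64505.
  From (x_3, y_3) = (442224, 64505): x_4 = 48·442224 + 47·7·64505 = 42448897; y_4 = 48·64505 + 7·442224 = 6191808.
  From (x_4, y_4) = (42448897, 6191808): x_5 = 48·42448897 + 47·7·6191808 = 4074651888; y_5 = 48·6191808 + 7·42448897 = 594349063.
Step 3: Verify x_5² - 47·y_5² = 16602788008381964544 - 16602788008381964543 = 1 (should be 1). ✓

(x_1, y_1) = (48, 7); (x_5, y_5) = (4074651888, 594349063).


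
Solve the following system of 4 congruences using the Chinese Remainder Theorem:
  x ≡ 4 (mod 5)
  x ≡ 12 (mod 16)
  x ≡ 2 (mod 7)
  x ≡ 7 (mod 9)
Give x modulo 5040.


Product of moduli M = 5 · 16 · 7 · 9 = 5040.
Merge one congruence at a time:
  Start: x ≡ 4 (mod 5).
  Combine with x ≡ 12 (mod 16); new modulus lcm = 80.
    Write x = 4 + 5·t and substitute into x ≡ 12 (mod 16): 5·t ≡ 12 − 4 = 8 (mod 16).
    The inverse of 5 mod 16 is 13 (since 5·13 = 65 = 4·16 + 1), so t ≡ 13·8 = 104 ≡ 8 (mod 16).
    Then x = 4 + 5·8 = 44, valid modulo lcm(5, 16) = 80: x ≡ 44 (mod 80).
  Combine with x ≡ 2 (mod 7); new modulus lcm = 560.
    Write x = 44 + 80·t and substitute into x ≡ 2 (mod 7): 80·t ≡ 2 − 44 = -42 (mod 7).
    Reduce coefficients mod 7: 3·t ≡ 0 (mod 7).
    The inverse of 3 mod 7 is 5 (since 3·5 = 15 = 2·7 + 1), so t ≡ 5·0 = 0 ≡ 0 (mod 7).
    Then x = 44 + 80·0 = 44, valid modulo lcm(80, 7) = 560: x ≡ 44 (mod 560).
  Combine with x ≡ 7 (mod 9); new modulus lcm = 5040.
    Write x = 44 + 560·t and substitute into x ≡ 7 (mod 9): 560·t ≡ 7 − 44 = -37 (mod 9).
    Reduce coefficients mod 9: 2·t ≡ 8 (mod 9).
    The inverse of 2 mod 9 is 5 (since 2·5 = 10 = 1·9 + 1), so t ≡ 5·8 = 40 ≡ 4 (mod 9).
    Then x = 44 + 560·4 = 2284, valid modulo lcm(560, 9) = 5040: x ≡ 2284 (mod 5040).
Verify against each original: 2284 mod 5 = 4, 2284 mod 16 = 12, 2284 mod 7 = 2, 2284 mod 9 = 7.

x ≡ 2284 (mod 5040).


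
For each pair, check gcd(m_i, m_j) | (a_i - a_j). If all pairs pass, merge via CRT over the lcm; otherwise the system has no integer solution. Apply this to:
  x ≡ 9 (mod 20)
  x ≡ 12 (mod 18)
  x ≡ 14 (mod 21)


Moduli 20, 18, 21 are not pairwise coprime, so CRT works modulo lcm(m_i) when all pairwise compatibility conditions hold.
Pairwise compatibility: gcd(m_i, m_j) must divide a_i - a_j for every pair.
Merge one congruence at a time:
  Start: x ≡ 9 (mod 20).
  Combine with x ≡ 12 (mod 18): gcd(20, 18) = 2, and 12 - 9 = 3 is NOT divisible by 2.
    ⇒ system is inconsistent (no integer solution).

No solution (the system is inconsistent).


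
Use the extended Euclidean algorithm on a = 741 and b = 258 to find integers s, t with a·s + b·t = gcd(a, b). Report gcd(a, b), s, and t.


Euclidean algorithm on (741, 258) — divide until remainder is 0:
  741 = 2 · 258 + 225
  258 = 1 · 225 + 33
  225 = 6 · 33 + 27
  33 = 1 · 27 + 6
  27 = 4 · 6 + 3
  6 = 2 · 3 + 0
gcd(741, 258) = 3.
Track Bezout coefficients alongside the remainders: start with r₀ = 741 = a·1 + b·0 (s = 1, t = 0) and r₁ = 258 = a·0 + b·1 (s = 0, t = 1); each new remainder r_{k+1} = r_{k-1} − q_k·r_k inherits s_{k+1} = s_{k-1} − q_k·s_k, t_{k+1} = t_{k-1} − q_k·t_k, so r_k = a·s_k + b·t_k at every step:
  q = 2: r = 225, s = 1 − 2·0 = 1, t = 0 − 2·1 = -2  (check: 741·1 + 258·(-2) = 225)
  q = 1: r = 33, s = 0 − 1·1 = -1, t = 1 − 1·(-2) = 3  (check: 741·(-1) + 258·3 = 33)
  q = 6: r = 27, s = 1 − 6·(-1) = 7, t = -2 − 6·3 = -20  (check: 741·7 + 258·(-20) = 27)
  q = 1: r = 6, s = -1 − 1·7 = -8, t = 3 − 1·(-20) = 23  (check: 741·(-8) + 258·23 = 6)
  q = 4: r = 3, s = 7 − 4·(-8) = 39, t = -20 − 4·23 = -112  (check: 741·39 + 258·(-112) = 3)
The row with r = 3 (the gcd) gives the Bezout coefficients s = 39, t = -112.
Result: 741 · (39) + 258 · (-112) = 3.

gcd(741, 258) = 3; s = 39, t = -112 (check: 741·39 + 258·(-112) = 3).


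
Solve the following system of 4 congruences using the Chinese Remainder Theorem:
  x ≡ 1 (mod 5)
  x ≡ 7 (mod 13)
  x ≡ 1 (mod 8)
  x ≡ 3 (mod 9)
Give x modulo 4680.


Product of moduli M = 5 · 13 · 8 · 9 = 4680.
Merge one congruence at a time:
  Start: x ≡ 1 (mod 5).
  Combine with x ≡ 7 (mod 13); new modulus lcm = 65.
    Write x = 1 + 5·t and substitute into x ≡ 7 (mod 13): 5·t ≡ 7 − 1 = 6 (mod 13).
    The inverse of 5 mod 13 is 8 (since 5·8 = 40 = 3·13 + 1), so t ≡ 8·6 = 48 ≡ 9 (mod 13).
    Then x = 1 + 5·9 = 46, valid modulo lcm(5, 13) = 65: x ≡ 46 (mod 65).
  Combine with x ≡ 1 (mod 8); new modulus lcm = 520.
    Write x = 46 + 65·t and substitute into x ≡ 1 (mod 8): 65·t ≡ 1 − 46 = -45 (mod 8).
    Reduce coefficients mod 8: 1·t ≡ 3 (mod 8).
    So t ≡ 3 (mod 8).
    Then x = 46 + 65·3 = 241, valid modulo lcm(65, 8) = 520: x ≡ 241 (mod 520).
  Combine with x ≡ 3 (mod 9); new modulus lcm = 4680.
    Write x = 241 + 520·t and substitute into x ≡ 3 (mod 9): 520·t ≡ 3 − 241 = -238 (mod 9).
    Reduce coefficients mod 9: 7·t ≡ 5 (mod 9).
    The inverse of 7 mod 9 is 4 (since 7·4 = 28 = 3·9 + 1), so t ≡ 4·5 = 20 ≡ 2 (mod 9).
    Then x = 241 + 520·2 = 1281, valid modulo lcm(520, 9) = 4680: x ≡ 1281 (mod 4680).
Verify against each original: 1281 mod 5 = 1, 1281 mod 13 = 7, 1281 mod 8 = 1, 1281 mod 9 = 3.

x ≡ 1281 (mod 4680).


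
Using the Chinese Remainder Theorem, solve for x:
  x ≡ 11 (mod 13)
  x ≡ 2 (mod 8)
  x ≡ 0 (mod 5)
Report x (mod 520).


Moduli 13, 8, 5 are pairwise coprime; by CRT there is a unique solution modulo M = 13 · 8 · 5 = 520.
Solve pairwise, accumulating the modulus:
  Start with x ≡ 11 (mod 13).
  Combine with x ≡ 2 (mod 8): since gcd(13, 8) = 1, we get a unique residue mod 104.
    Write x = 11 + 13·t and substitute into x ≡ 2 (mod 8): 13·t ≡ 2 − 11 = -9 (mod 8).
    Reduce coefficients mod 8: 5·t ≡ 7 (mod 8).
    The inverse of 5 mod 8 is 5 (since 5·5 = 25 = 3·8 + 1), so t ≡ 5·7 = 35 ≡ 3 (mod 8).
    Then x = 11 + 13·3 = 50, valid modulo lcm(13, 8) = 104: x ≡ 50 (mod 104).
  Combine with x ≡ 0 (mod 5): since gcd(104, 5) = 1, we get a unique residue mod 520.
    Write x = 50 + 104·t and substitute into x ≡ 0 (mod 5): 104·t ≡ 0 − 50 = -50 (mod 5).
    Reduce coefficients mod 5: 4·t ≡ 0 (mod 5).
    The inverse of 4 mod 5 is 4 (since 4·4 = 16 = 3·5 + 1), so t ≡ 4·0 = 0 ≡ 0 (mod 5).
    Then x = 50 + 104·0 = 50, valid modulo lcm(104, 5) = 520: x ≡ 50 (mod 520).
Verify: 50 mod 13 = 11 ✓, 50 mod 8 = 2 ✓, 50 mod 5 = 0 ✓.

x ≡ 50 (mod 520).


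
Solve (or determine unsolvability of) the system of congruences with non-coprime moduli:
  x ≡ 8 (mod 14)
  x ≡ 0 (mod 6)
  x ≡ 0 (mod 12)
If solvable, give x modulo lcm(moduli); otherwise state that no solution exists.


Moduli 14, 6, 12 are not pairwise coprime, so CRT works modulo lcm(m_i) when all pairwise compatibility conditions hold.
Pairwise compatibility: gcd(m_i, m_j) must divide a_i - a_j for every pair.
Merge one congruence at a time:
  Start: x ≡ 8 (mod 14).
  Combine with x ≡ 0 (mod 6): gcd(14, 6) = 2; 0 - 8 = -8, which IS divisible by 2, so compatible.
    Write x = 8 + 14·t and substitute into x ≡ 0 (mod 6): 14·t ≡ 0 − 8 = -8 (mod 6).
    Divide the congruence (and modulus) by g = 2: 7·t ≡ -4 (mod 3).
    Reduce coefficients mod 3: 1·t ≡ 2 (mod 3).
    So t ≡ 2 (mod 3).
    Then x = 8 + 14·2 = 36, valid modulo lcm(14, 6) = 42: x ≡ 36 (mod 42).
  Combine with x ≡ 0 (mod 12): gcd(42, 12) = 6; 0 - 36 = -36, which IS divisible by 6, so compatible.
    Write x = 36 + 42·t and substitute into x ≡ 0 (mod 12): 42·t ≡ 0 − 36 = -36 (mod 12).
    Divide the congruence (and modulus) by g = 6: 7·t ≡ -6 (mod 2).
    Reduce coefficients mod 2: 1·t ≡ 0 (mod 2).
    So t ≡ 0 (mod 2).
    Then x = 36 + 42·0 = 36, valid modulo lcm(42, 12) = 84: x ≡ 36 (mod 84).
Verify: 36 mod 14 = 8, 36 mod 6 = 0, 36 mod 12 = 0.

x ≡ 36 (mod 84).


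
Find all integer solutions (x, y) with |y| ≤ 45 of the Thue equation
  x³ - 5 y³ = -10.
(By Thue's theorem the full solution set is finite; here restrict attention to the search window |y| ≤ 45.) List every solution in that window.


The equation is x³ - 5y³ = -10. For fixed y, x³ = 5·y³ − 10, so a solution requires the RHS to be a perfect cube.
Strategy: iterate y from -45 to 45, compute RHS = 5·y³ − 10, and check whether it is a (positive or negative) perfect cube.
Check small values of y:
  y = 0: RHS = -10 is not a perfect cube.
  y = 1: RHS = -5 is not a perfect cube.
  y = -1: RHS = -15 is not a perfect cube.
  y = 2: RHS = 30 is not a perfect cube.
  y = -2: RHS = -50 is not a perfect cube.
  y = 3: RHS = 125 = (5)³ ⇒ x = 5 works.
  y = -3: RHS = -145 is not a perfect cube.
Continuing the search up to |y| = 45 finds no further solutions beyond those listed.
Collected solutions: (5, 3).

Solutions (with |y| ≤ 45): (5, 3).


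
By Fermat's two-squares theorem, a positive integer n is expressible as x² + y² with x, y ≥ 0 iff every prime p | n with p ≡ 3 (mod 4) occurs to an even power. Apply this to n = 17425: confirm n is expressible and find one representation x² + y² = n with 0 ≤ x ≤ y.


Step 1: Factor n = 17425 = 5^2 · 17 · 41.
Step 2: Check the mod-4 condition on each prime factor: 5 ≡ 1 (mod 4), exponent 2; 17 ≡ 1 (mod 4), exponent 1; 41 ≡ 1 (mod 4), exponent 1.
All primes ≡ 3 (mod 4) appear to even exponent (or don't appear), so by the two-squares theorem n IS expressible as a sum of two squares.
Step 3: Build a representation. Group n = k² · m with k = 5 and m = 17 · 41 = 697 (a product of primes ≡ 1 (mod 4)); a representation of m scales to one of n via (k·x)² + (k·y)² = k²(x² + y²). Each prime p ≡ 1 (mod 4) is itself a sum of two squares; find a² by testing p − a² for a perfect square:
  17: 17 − 1² = 16 = 4² ⇒ 17 = 1² + 4².
  41: 41 − 1² = 40, 41 − 2² = 37, 41 − 3² = 32, 41 − 4² = 25 = 5² ⇒ 41 = 4² + 5².
  Combine using the Brahmagupta–Fibonacci identity (a² + b²)(c² + d²) = (ac − bd)² + (ad + bc)² = (ac + bd)² + (ad − bc)²:
  17 · 41 = 697: from (1² + 4²)(4² + 5²), take (1·4 − 4·5, 1·5 + 4·4) = (4 − 20, 5 + 16) = (-16, 21); dropping signs (only squares matter) gives (16, 21); check 16² + 21² = 256 + 441 = 697 ✓.
  Scale by k = 5: (5·16, 5·21) = (80, 105).
Step 4: Order so x ≤ y and verify: 80² + 105² = 6400 + 11025 = 17425 = n. ✓

n = 17425 = 80² + 105² (one valid representation with x ≤ y).


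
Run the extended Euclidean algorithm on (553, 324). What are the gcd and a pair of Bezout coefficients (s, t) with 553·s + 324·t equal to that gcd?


Euclidean algorithm on (553, 324) — divide until remainder is 0:
  553 = 1 · 324 + 229
  324 = 1 · 229 + 95
  229 = 2 · 95 + 39
  95 = 2 · 39 + 17
  39 = 2 · 17 + 5
  17 = 3 · 5 + 2
  5 = 2 · 2 + 1
  2 = 2 · 1 + 0
gcd(553, 324) = 1.
Track Bezout coefficients alongside the remainders: start with r₀ = 553 = a·1 + b·0 (s = 1, t = 0) and r₁ = 324 = a·0 + b·1 (s = 0, t = 1); each new remainder r_{k+1} = r_{k-1} − q_k·r_k inherits s_{k+1} = s_{k-1} − q_k·s_k, t_{k+1} = t_{k-1} − q_k·t_k, so r_k = a·s_k + b·t_k at every step:
  q = 1: r = 229, s = 1 − 1·0 = 1, t = 0 − 1·1 = -1  (check: 553·1 + 324·(-1) = 229)
  q = 1: r = 95, s = 0 − 1·1 = -1, t = 1 − 1·(-1) = 2  (check: 553·(-1) + 324·2 = 95)
  q = 2: r = 39, s = 1 − 2·(-1) = 3, t = -1 − 2·2 = -5  (check: 553·3 + 324·(-5) = 39)
  q = 2: r = 17, s = -1 − 2·3 = -7, t = 2 − 2·(-5) = 12  (check: 553·(-7) + 324·12 = 17)
  q = 2: r = 5, s = 3 − 2·(-7) = 17, t = -5 − 2·12 = -29  (check: 553·17 + 324·(-29) = 5)
  q = 3: r = 2, s = -7 − 3·17 = -58, t = 12 − 3·(-29) = 99  (check: 553·(-58) + 324·99 = 2)
  q = 2: r = 1, s = 17 − 2·(-58) = 133, t = -29 − 2·99 = -227  (check: 553·133 + 324·(-227) = 1)
The row with r = 1 (the gcd) gives the Bezout coefficients s = 133, t = -227.
Result: 553 · (133) + 324 · (-227) = 1.

gcd(553, 324) = 1; s = 133, t = -227 (check: 553·133 + 324·(-227) = 1).


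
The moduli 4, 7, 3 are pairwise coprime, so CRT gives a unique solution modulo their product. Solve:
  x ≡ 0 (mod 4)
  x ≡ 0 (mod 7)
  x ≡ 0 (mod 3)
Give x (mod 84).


Moduli 4, 7, 3 are pairwise coprime; by CRT there is a unique solution modulo M = 4 · 7 · 3 = 84.
Solve pairwise, accumulating the modulus:
  Start with x ≡ 0 (mod 4).
  Combine with x ≡ 0 (mod 7): since gcd(4, 7) = 1, we get a unique residue mod 28.
    Write x = 0 + 4·t and substitute into x ≡ 0 (mod 7): 4·t ≡ 0 − 0 = 0 (mod 7).
    The inverse of 4 mod 7 is 2 (since 4·2 = 8 = 1·7 + 1), so t ≡ 2·0 = 0 ≡ 0 (mod 7).
    Then x = 0 + 4·0 = 0, valid modulo lcm(4, 7) = 28: x ≡ 0 (mod 28).
  Combine with x ≡ 0 (mod 3): since gcd(28, 3) = 1, we get a unique residue mod 84.
    Write x = 0 + 28·t and substitute into x ≡ 0 (mod 3): 28·t ≡ 0 − 0 = 0 (mod 3).
    Reduce coefficients mod 3: 1·t ≡ 0 (mod 3).
    So t ≡ 0 (mod 3).
    Then x = 0 + 28·0 = 0, valid modulo lcm(28, 3) = 84: x ≡ 0 (mod 84).
Verify: 0 mod 4 = 0 ✓, 0 mod 7 = 0 ✓, 0 mod 3 = 0 ✓.

x ≡ 0 (mod 84).


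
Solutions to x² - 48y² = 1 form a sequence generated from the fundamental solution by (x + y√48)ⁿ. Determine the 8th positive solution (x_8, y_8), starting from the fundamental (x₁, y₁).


Step 1: Find the fundamental solution (x₁, y₁) of x² - 48y² = 1.
  Expand √48 as a continued fraction. a₀ = ⌊√48⌋ = 6; iterate m_{k+1} = d_k·a_k − m_k, d_{k+1} = (48 − m_{k+1}²)/d_k, a_{k+1} = ⌊(a₀ + m_{k+1})/d_{k+1}⌋ (starting m₀ = 0, d₀ = 1), with convergents p_k = a_k·p_{k-1} + p_{k-2}, q_k = a_k·q_{k-1} + q_{k-2} (p₋₁ = 1, q₋₁ = 0):
  k = 0: a₀ = 6; p₀/q₀ = 6/1; p₀² − 48·q₀² = 36 − 48 = -12.
  k = 1: m = 6, d = 12, a = ⌊(6 + 6)/12⌋ = 1; p/q = (1·6 + 1)/(1·1 + 0) = 7/1; p² − 48·q² = 49 − 48 = 1.
  The first convergent with p² − 48·q² = 1 gives the fundamental solution (x₁, y₁) = (7, 1).
Step 2: Apply the recurrence (x_{n+1}, y_{n+1}) = (x₁x_n + 48y₁y_n, x₁y_n + y₁x_n) repeatedly.
  From (x_1, y_1) = (7, 1): x_2 = 7·7 + 48·1·1 = 97; y_2 = 7·1 + 1·7 = 14.
  From (x_2, y_2) = (97, 14): x_3 = 7·97 + 48·1·14 = 1351; y_3 = 7·14 + 1·97 = 195.
  From (x_3, y_3) = (1351, 195): x_4 = 7·1351 + 48·1·195 = 18817; y_4 = 7·195 + 1·1351 = 2716.
  From (x_4, y_4) = (18817, 2716): x_5 = 7·18817 + 48·1·2716 = 262087; y_5 = 7·2716 + 1·18817 = 37829.
  From (x_5, y_5) = (262087, 37829): x_6 = 7·262087 + 48·1·37829 = 3650401; y_6 = 7·37829 + 1·262087 = 526890.
  From (x_6, y_6) = (3650401, 526890): x_7 = 7·3650401 + 48·1·526890 = 50843527; y_7 = 7·526890 + 1·3650401 = 7338631.
  From (x_7, y_7) = (50843527, 7338631): x_8 = 7·50843527 + 48·1·7338631 = 708158977; y_8 = 7·7338631 + 1·50843527 = 102213944.
Step 3: Verify x_8² - 48·y_8² = 501489136705686529 - 501489136705686528 = 1 (should be 1). ✓

(x_1, y_1) = (7, 1); (x_8, y_8) = (708158977, 102213944).


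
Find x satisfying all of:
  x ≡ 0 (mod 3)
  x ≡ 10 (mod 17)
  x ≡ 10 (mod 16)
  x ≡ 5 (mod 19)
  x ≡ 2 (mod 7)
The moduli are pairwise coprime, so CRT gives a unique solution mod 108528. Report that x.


Product of moduli M = 3 · 17 · 16 · 19 · 7 = 108528.
Merge one congruence at a time:
  Start: x ≡ 0 (mod 3).
  Combine with x ≡ 10 (mod 17); new modulus lcm = 51.
    Write x = 0 + 3·t and substitute into x ≡ 10 (mod 17): 3·t ≡ 10 − 0 = 10 (mod 17).
    The inverse of 3 mod 17 is 6 (since 3·6 = 18 = 1·17 + 1), so t ≡ 6·10 = 60 ≡ 9 (mod 17).
    Then x = 0 + 3·9 = 27, valid modulo lcm(3, 17) = 51: x ≡ 27 (mod 51).
  Combine with x ≡ 10 (mod 16); new modulus lcm = 816.
    Write x = 27 + 51·t and substitute into x ≡ 10 (mod 16): 51·t ≡ 10 − 27 = -17 (mod 16).
    Reduce coefficients mod 16: 3·t ≡ 15 (mod 16).
    The inverse of 3 mod 16 is 11 (since 3·11 = 33 = 2·16 + 1), so t ≡ 11·15 = 165 ≡ 5 (mod 16).
    Then x = 27 + 51·5 = 282, valid modulo lcm(51, 16) = 816: x ≡ 282 (mod 816).
  Combine with x ≡ 5 (mod 19); new modulus lcm = 15504.
    Write x = 282 + 816·t and substitute into x ≡ 5 (mod 19): 816·t ≡ 5 − 282 = -277 (mod 19).
    Reduce coefficients mod 19: 18·t ≡ 8 (mod 19).
    The inverse of 18 mod 19 is 18 (since 18·18 = 324 = 17·19 + 1), so t ≡ 18·8 = 144 ≡ 11 (mod 19).
    Then x = 282 + 816·11 = 9258, valid modulo lcm(816, 19) = 15504: x ≡ 9258 (mod 15504).
  Combine with x ≡ 2 (mod 7); new modulus lcm = 108528.
    Write x = 9258 + 15504·t and substitute into x ≡ 2 (mod 7): 15504·t ≡ 2 − 9258 = -9256 (mod 7).
    Reduce coefficients mod 7: 6·t ≡ 5 (mod 7).
    The inverse of 6 mod 7 is 6 (since 6·6 = 36 = 5·7 + 1), so t ≡ 6·5 = 30 ≡ 2 (mod 7).
    Then x = 9258 + 15504·2 = 40266, valid modulo lcm(15504, 7) = 108528: x ≡ 40266 (mod 108528).
Verify against each original: 40266 mod 3 = 0, 40266 mod 17 = 10, 40266 mod 16 = 10, 40266 mod 19 = 5, 40266 mod 7 = 2.

x ≡ 40266 (mod 108528).


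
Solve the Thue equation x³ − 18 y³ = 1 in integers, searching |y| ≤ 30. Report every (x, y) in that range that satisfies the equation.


The equation is x³ - 18y³ = 1. For fixed y, x³ = 18·y³ + 1, so a solution requires the RHS to be a perfect cube.
Strategy: iterate y from -30 to 30, compute RHS = 18·y³ + 1, and check whether it is a (positive or negative) perfect cube.
Check small values of y:
  y = 0: RHS = 1 = (1)³ ⇒ x = 1 works.
  y = 1: RHS = 19 is not a perfect cube.
  y = -1: RHS = -17 is not a perfect cube.
  y = 2: RHS = 145 is not a perfect cube.
  y = -2: RHS = -143 is not a perfect cube.
  y = 3: RHS = 487 is not a perfect cube.
  y = -3: RHS = -485 is not a perfect cube.
Continuing the search up to |y| = 30 finds no further solutions beyond those listed.
Collected solutions: (1, 0).

Solutions (with |y| ≤ 30): (1, 0).


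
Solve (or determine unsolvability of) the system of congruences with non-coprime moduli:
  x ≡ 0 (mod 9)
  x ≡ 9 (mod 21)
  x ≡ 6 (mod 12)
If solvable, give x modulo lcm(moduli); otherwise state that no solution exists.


Moduli 9, 21, 12 are not pairwise coprime, so CRT works modulo lcm(m_i) when all pairwise compatibility conditions hold.
Pairwise compatibility: gcd(m_i, m_j) must divide a_i - a_j for every pair.
Merge one congruence at a time:
  Start: x ≡ 0 (mod 9).
  Combine with x ≡ 9 (mod 21): gcd(9, 21) = 3; 9 - 0 = 9, which IS divisible by 3, so compatible.
    Write x = 0 + 9·t and substitute into x ≡ 9 (mod 21): 9·t ≡ 9 − 0 = 9 (mod 21).
    Divide the congruence (and modulus) by g = 3: 3·t ≡ 3 (mod 7).
    The inverse of 3 mod 7 is 5 (since 3·5 = 15 = 2·7 + 1), so t ≡ 5·3 = 15 ≡ 1 (mod 7).
    Then x = 0 + 9·1 = 9, valid modulo lcm(9, 21) = 63: x ≡ 9 (mod 63).
  Combine with x ≡ 6 (mod 12): gcd(63, 12) = 3; 6 - 9 = -3, which IS divisible by 3, so compatible.
    Write x = 9 + 63·t and substitute into x ≡ 6 (mod 12): 63·t ≡ 6 − 9 = -3 (mod 12).
    Divide the congruence (and modulus) by g = 3: 21·t ≡ -1 (mod 4).
    Reduce coefficients mod 4: 1·t ≡ 3 (mod 4).
    So t ≡ 3 (mod 4).
    Then x = 9 + 63·3 = 198, valid modulo lcm(63, 12) = 252: x ≡ 198 (mod 252).
Verify: 198 mod 9 = 0, 198 mod 21 = 9, 198 mod 12 = 6.

x ≡ 198 (mod 252).


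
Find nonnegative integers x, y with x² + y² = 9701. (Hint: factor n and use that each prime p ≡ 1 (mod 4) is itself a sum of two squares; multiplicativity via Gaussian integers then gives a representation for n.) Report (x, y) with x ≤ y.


Step 1: Factor n = 9701 = 89 · 109.
Step 2: Check the mod-4 condition on each prime factor: 89 ≡ 1 (mod 4), exponent 1; 109 ≡ 1 (mod 4), exponent 1.
All primes ≡ 3 (mod 4) appear to even exponent (or don't appear), so by the two-squares theorem n IS expressible as a sum of two squares.
Step 3: Build a representation. Here n = 89 · 109 is a product of primes ≡ 1 (mod 4). Each prime p ≡ 1 (mod 4) is itself a sum of two squares; find a² by testing p − a² for a perfect square:
  89: 89 − 1² = 88, 89 − 2² = 85, 89 − 3² = 80, 89 − 4² = 73, 89 − 5² = 64 = 8² ⇒ 89 = 5² + 8².
  109: 109 − 1² = 108, 109 − 2² = 105, 109 − 3² = 100 = 10² ⇒ 109 = 3² + 10².
  Combine using the Brahmagupta–Fibonacci identity (a² + b²)(c² + d²) = (ac − bd)² + (ad + bc)² = (ac + bd)² + (ad − bc)²:
  89 · 109 = 9701: from (5² + 8²)(3² + 10²), take (5·3 − 8·10, 5·10 + 8·3) = (15 − 80, 50 + 24) = (-65, 74); dropping signs (only squares matter) gives (65, 74); check 65² + 74² = 4225 + 5476 = 9701 ✓.
Step 4: Order so x ≤ y and verify: 65² + 74² = 4225 + 5476 = 9701 = n. ✓

n = 9701 = 65² + 74² (one valid representation with x ≤ y).


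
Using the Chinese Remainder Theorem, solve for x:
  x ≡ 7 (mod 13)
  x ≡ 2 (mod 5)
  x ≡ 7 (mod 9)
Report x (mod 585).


Moduli 13, 5, 9 are pairwise coprime; by CRT there is a unique solution modulo M = 13 · 5 · 9 = 585.
Solve pairwise, accumulating the modulus:
  Start with x ≡ 7 (mod 13).
  Combine with x ≡ 2 (mod 5): since gcd(13, 5) = 1, we get a unique residue mod 65.
    Write x = 7 + 13·t and substitute into x ≡ 2 (mod 5): 13·t ≡ 2 − 7 = -5 (mod 5).
    Reduce coefficients mod 5: 3·t ≡ 0 (mod 5).
    The inverse of 3 mod 5 is 2 (since 3·2 = 6 = 1·5 + 1), so t ≡ 2·0 = 0 ≡ 0 (mod 5).
    Then x = 7 + 13·0 = 7, valid modulo lcm(13, 5) = 65: x ≡ 7 (mod 65).
  Combine with x ≡ 7 (mod 9): since gcd(65, 9) = 1, we get a unique residue mod 585.
    Write x = 7 + 65·t and substitute into x ≡ 7 (mod 9): 65·t ≡ 7 − 7 = 0 (mod 9).
    Reduce coefficients mod 9: 2·t ≡ 0 (mod 9).
    The inverse of 2 mod 9 is 5 (since 2·5 = 10 = 1·9 + 1), so t ≡ 5·0 = 0 ≡ 0 (mod 9).
    Then x = 7 + 65·0 = 7, valid modulo lcm(65, 9) = 585: x ≡ 7 (mod 585).
Verify: 7 mod 13 = 7 ✓, 7 mod 5 = 2 ✓, 7 mod 9 = 7 ✓.

x ≡ 7 (mod 585).


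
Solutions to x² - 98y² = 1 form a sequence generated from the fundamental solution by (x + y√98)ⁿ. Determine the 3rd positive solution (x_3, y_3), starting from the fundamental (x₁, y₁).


Step 1: Find the fundamental solution (x₁, y₁) of x² - 98y² = 1.
  Expand √98 as a continued fraction. a₀ = ⌊√98⌋ = 9; iterate m_{k+1} = d_k·a_k − m_k, d_{k+1} = (98 − m_{k+1}²)/d_k, a_{k+1} = ⌊(a₀ + m_{k+1})/d_{k+1}⌋ (starting m₀ = 0, d₀ = 1), with convergents p_k = a_k·p_{k-1} + p_{k-2}, q_k = a_k·q_{k-1} + q_{k-2} (p₋₁ = 1, q₋₁ = 0):
  k = 0: a₀ = 9; p₀/q₀ = 9/1; p₀² − 98·q₀² = 81 − 98 = -17.
  k = 1: m = 9, d = 17, a = ⌊(9 + 9)/17⌋ = 1; p/q = (1·9 + 1)/(1·1 + 0) = 10/1; p² − 98·q² = 100 − 98 = 2.
  k = 2: m = 8, d = 2, a = ⌊(9 + 8)/2⌋ = 8; p/q = (8·10 + 9)/(8·1 + 1) = 89/9; p² − 98·q² = 7921 − 7938 = -17.
  k = 3: m = 8, d = 17, a = ⌊(9 + 8)/17⌋ = 1; p/q = (1·89 + 10)/(1·9 + 1) = 99/10; p² − 98·q² = 9801 − 9800 = 1.
  The first convergent with p² − 98·q² = 1 gives the fundamental solution (x₁, y₁) = (99, 10).
Step 2: Apply the recurrence (x_{n+1}, y_{n+1}) = (x₁x_n + 98y₁y_n, x₁y_n + y₁x_n) repeatedly.
  From (x_1, y_1) = (99, 10): x_2 = 99·99 + 98·10·10 = 19601; y_2 = 99·10 + 10·99 = 1980.
  From (x_2, y_2) = (19601, 1980): x_3 = 99·19601 + 98·10·1980 = 3880899; y_3 = 99·1980 + 10·19601 = 392030.
Step 3: Verify x_3² - 98·y_3² = 15061377048201 - 15061377048200 = 1 (should be 1). ✓

(x_1, y_1) = (99, 10); (x_3, y_3) = (3880899, 392030).


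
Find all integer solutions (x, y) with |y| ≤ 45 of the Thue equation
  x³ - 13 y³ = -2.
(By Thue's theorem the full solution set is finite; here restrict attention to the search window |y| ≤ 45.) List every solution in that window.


The equation is x³ - 13y³ = -2. For fixed y, x³ = 13·y³ − 2, so a solution requires the RHS to be a perfect cube.
Strategy: iterate y from -45 to 45, compute RHS = 13·y³ − 2, and check whether it is a (positive or negative) perfect cube.
Check small values of y:
  y = 0: RHS = -2 is not a perfect cube.
  y = 1: RHS = 11 is not a perfect cube.
  y = -1: RHS = -15 is not a perfect cube.
  y = 2: RHS = 102 is not a perfect cube.
  y = -2: RHS = -106 is not a perfect cube.
  y = 3: RHS = 349 is not a perfect cube.
  y = -3: RHS = -353 is not a perfect cube.
Continuing the search up to |y| = 45 finds no solutions either.
No (x, y) in the scanned range satisfies the equation.

No integer solutions with |y| ≤ 45.


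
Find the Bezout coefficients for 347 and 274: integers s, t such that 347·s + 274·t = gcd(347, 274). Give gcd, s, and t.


Euclidean algorithm on (347, 274) — divide until remainder is 0:
  347 = 1 · 274 + 73
  274 = 3 · 73 + 55
  73 = 1 · 55 + 18
  55 = 3 · 18 + 1
  18 = 18 · 1 + 0
gcd(347, 274) = 1.
Track Bezout coefficients alongside the remainders: start with r₀ = 347 = a·1 + b·0 (s = 1, t = 0) and r₁ = 274 = a·0 + b·1 (s = 0, t = 1); each new remainder r_{k+1} = r_{k-1} − q_k·r_k inherits s_{k+1} = s_{k-1} − q_k·s_k, t_{k+1} = t_{k-1} − q_k·t_k, so r_k = a·s_k + b·t_k at every step:
  q = 1: r = 73, s = 1 − 1·0 = 1, t = 0 − 1·1 = -1  (check: 347·1 + 274·(-1) = 73)
  q = 3: r = 55, s = 0 − 3·1 = -3, t = 1 − 3·(-1) = 4  (check: 347·(-3) + 274·4 = 55)
  q = 1: r = 18, s = 1 − 1·(-3) = 4, t = -1 − 1·4 = -5  (check: 347·4 + 274·(-5) = 18)
  q = 3: r = 1, s = -3 − 3·4 = -15, t = 4 − 3·(-5) = 19  (check: 347·(-15) + 274·19 = 1)
The row with r = 1 (the gcd) gives the Bezout coefficients s = -15, t = 19.
Result: 347 · (-15) + 274 · (19) = 1.

gcd(347, 274) = 1; s = -15, t = 19 (check: 347·(-15) + 274·19 = 1).


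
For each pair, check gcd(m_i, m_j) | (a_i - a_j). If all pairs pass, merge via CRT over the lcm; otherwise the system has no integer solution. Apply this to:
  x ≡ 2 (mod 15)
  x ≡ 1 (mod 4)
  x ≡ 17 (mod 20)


Moduli 15, 4, 20 are not pairwise coprime, so CRT works modulo lcm(m_i) when all pairwise compatibility conditions hold.
Pairwise compatibility: gcd(m_i, m_j) must divide a_i - a_j for every pair.
Merge one congruence at a time:
  Start: x ≡ 2 (mod 15).
  Combine with x ≡ 1 (mod 4): gcd(15, 4) = 1; 1 - 2 = -1, which IS divisible by 1, so compatible.
    Write x = 2 + 15·t and substitute into x ≡ 1 (mod 4): 15·t ≡ 1 − 2 = -1 (mod 4).
    Reduce coefficients mod 4: 3·t ≡ 3 (mod 4).
    The inverse of 3 mod 4 is 3 (since 3·3 = 9 = 2·4 + 1), so t ≡ 3·3 = 9 ≡ 1 (mod 4).
    Then x = 2 + 15·1 = 17, valid modulo lcm(15, 4) = 60: x ≡ 17 (mod 60).
  Combine with x ≡ 17 (mod 20): gcd(60, 20) = 20; 17 - 17 = 0, which IS divisible by 20, so compatible.
    Write x = 17 + 60·t and substitute into x ≡ 17 (mod 20): 60·t ≡ 17 − 17 = 0 (mod 20).
    Divide the congruence (and modulus) by g = 20: 3·t ≡ 0 (mod 1).
    Modulo 1 every t works; take t = 0.
    Then x = 17 + 60·0 = 17, valid modulo lcm(60, 20) = 60: x ≡ 17 (mod 60).
Verify: 17 mod 15 = 2, 17 mod 4 = 1, 17 mod 20 = 17.

x ≡ 17 (mod 60).


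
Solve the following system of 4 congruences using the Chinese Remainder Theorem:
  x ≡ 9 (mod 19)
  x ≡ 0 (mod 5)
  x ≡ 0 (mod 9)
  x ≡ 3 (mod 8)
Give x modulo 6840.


Product of moduli M = 19 · 5 · 9 · 8 = 6840.
Merge one congruence at a time:
  Start: x ≡ 9 (mod 19).
  Combine with x ≡ 0 (mod 5); new modulus lcm = 95.
    Write x = 9 + 19·t and substitute into x ≡ 0 (mod 5): 19·t ≡ 0 − 9 = -9 (mod 5).
    Reduce coefficients mod 5: 4·t ≡ 1 (mod 5).
    The inverse of 4 mod 5 is 4 (since 4·4 = 16 = 3·5 + 1), so t ≡ 4·1 = 4 ≡ 4 (mod 5).
    Then x = 9 + 19·4 = 85, valid modulo lcm(19, 5) = 95: x ≡ 85 (mod 95).
  Combine with x ≡ 0 (mod 9); new modulus lcm = 855.
    Write x = 85 + 95·t and substitute into x ≡ 0 (mod 9): 95·t ≡ 0 − 85 = -85 (mod 9).
    Reduce coefficients mod 9: 5·t ≡ 5 (mod 9).
    The inverse of 5 mod 9 is 2 (since 5·2 = 10 = 1·9 + 1), so t ≡ 2·5 = 10 ≡ 1 (mod 9).
    Then x = 85 + 95·1 = 180, valid modulo lcm(95, 9) = 855: x ≡ 180 (mod 855).
  Combine with x ≡ 3 (mod 8); new modulus lcm = 6840.
    Write x = 180 + 855·t and substitute into x ≡ 3 (mod 8): 855·t ≡ 3 − 180 = -177 (mod 8).
    Reduce coefficients mod 8: 7·t ≡ 7 (mod 8).
    The inverse of 7 mod 8 is 7 (since 7·7 = 49 = 6·8 + 1), so t ≡ 7·7 = 49 ≡ 1 (mod 8).
    Then x = 180 + 855·1 = 1035, valid modulo lcm(855, 8) = 6840: x ≡ 1035 (mod 6840).
Verify against each original: 1035 mod 19 = 9, 1035 mod 5 = 0, 1035 mod 9 = 0, 1035 mod 8 = 3.

x ≡ 1035 (mod 6840).


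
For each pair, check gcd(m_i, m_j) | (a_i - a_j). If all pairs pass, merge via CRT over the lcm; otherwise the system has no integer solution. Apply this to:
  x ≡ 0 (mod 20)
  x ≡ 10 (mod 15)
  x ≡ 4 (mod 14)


Moduli 20, 15, 14 are not pairwise coprime, so CRT works modulo lcm(m_i) when all pairwise compatibility conditions hold.
Pairwise compatibility: gcd(m_i, m_j) must divide a_i - a_j for every pair.
Merge one congruence at a time:
  Start: x ≡ 0 (mod 20).
  Combine with x ≡ 10 (mod 15): gcd(20, 15) = 5; 10 - 0 = 10, which IS divisible by 5, so compatible.
    Write x = 0 + 20·t and substitute into x ≡ 10 (mod 15): 20·t ≡ 10 − 0 = 10 (mod 15).
    Divide the congruence (and modulus) by g = 5: 4·t ≡ 2 (mod 3).
    Reduce coefficients mod 3: 1·t ≡ 2 (mod 3).
    So t ≡ 2 (mod 3).
    Then x = 0 + 20·2 = 40, valid modulo lcm(20, 15) = 60: x ≡ 40 (mod 60).
  Combine with x ≡ 4 (mod 14): gcd(60, 14) = 2; 4 - 40 = -36, which IS divisible by 2, so compatible.
    Write x = 40 + 60·t and substitute into x ≡ 4 (mod 14): 60·t ≡ 4 − 40 = -36 (mod 14).
    Divide the congruence (and modulus) by g = 2: 30·t ≡ -18 (mod 7).
    Reduce coefficients mod 7: 2·t ≡ 3 (mod 7).
    The inverse of 2 mod 7 is 4 (since 2·4 = 8 = 1·7 + 1), so t ≡ 4·3 = 12 ≡ 5 (mod 7).
    Then x = 40 + 60·5 = 340, valid modulo lcm(60, 14) = 420: x ≡ 340 (mod 420).
Verify: 340 mod 20 = 0, 340 mod 15 = 10, 340 mod 14 = 4.

x ≡ 340 (mod 420).


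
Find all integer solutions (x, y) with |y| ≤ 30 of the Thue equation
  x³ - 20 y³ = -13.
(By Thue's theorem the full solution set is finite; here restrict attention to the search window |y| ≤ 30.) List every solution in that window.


The equation is x³ - 20y³ = -13. For fixed y, x³ = 20·y³ − 13, so a solution requires the RHS to be a perfect cube.
Strategy: iterate y from -30 to 30, compute RHS = 20·y³ − 13, and check whether it is a (positive or negative) perfect cube.
Check small values of y:
  y = 0: RHS = -13 is not a perfect cube.
  y = 1: RHS = 7 is not a perfect cube.
  y = -1: RHS = -33 is not a perfect cube.
  y = 2: RHS = 147 is not a perfect cube.
  y = -2: RHS = -173 is not a perfect cube.
  y = 3: RHS = 527 is not a perfect cube.
  y = -3: RHS = -553 is not a perfect cube.
Continuing the search up to |y| = 30 finds no solutions either.
No (x, y) in the scanned range satisfies the equation.

No integer solutions with |y| ≤ 30.


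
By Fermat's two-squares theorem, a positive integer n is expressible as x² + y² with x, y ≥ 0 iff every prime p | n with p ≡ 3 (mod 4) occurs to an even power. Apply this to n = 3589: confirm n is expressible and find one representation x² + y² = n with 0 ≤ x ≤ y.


Step 1: Factor n = 3589 = 37 · 97.
Step 2: Check the mod-4 condition on each prime factor: 37 ≡ 1 (mod 4), exponent 1; 97 ≡ 1 (mod 4), exponent 1.
All primes ≡ 3 (mod 4) appear to even exponent (or don't appear), so by the two-squares theorem n IS expressible as a sum of two squares.
Step 3: Build a representation. Here n = 37 · 97 is a product of primes ≡ 1 (mod 4). Each prime p ≡ 1 (mod 4) is itself a sum of two squares; find a² by testing p − a² for a perfect square:
  37: 37 − 1² = 36 = 6² ⇒ 37 = 1² + 6².
  97: 97 − 1² = 96, 97 − 2² = 93, 97 − 3² = 88, 97 − 4² = 81 = 9² ⇒ 97 = 4² + 9².
  Combine using the Brahmagupta–Fibonacci identity (a² + b²)(c² + d²) = (ac − bd)² + (ad + bc)² = (ac + bd)² + (ad − bc)²:
  37 · 97 = 3589: from (1² + 6²)(4² + 9²), take (1·4 − 6·9, 1·9 + 6·4) = (4 − 54, 9 + 24) = (-50, 33); dropping signs (only squares matter) gives (50, 33); check 50² + 33² = 2500 + 1089 = 3589 ✓.
Step 4: Order so x ≤ y and verify: 33² + 50² = 1089 + 2500 = 3589 = n. ✓

n = 3589 = 33² + 50² (one valid representation with x ≤ y).


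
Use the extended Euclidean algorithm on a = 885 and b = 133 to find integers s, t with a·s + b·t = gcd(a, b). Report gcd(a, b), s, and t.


Euclidean algorithm on (885, 133) — divide until remainder is 0:
  885 = 6 · 133 + 87
  133 = 1 · 87 + 46
  87 = 1 · 46 + 41
  46 = 1 · 41 + 5
  41 = 8 · 5 + 1
  5 = 5 · 1 + 0
gcd(885, 133) = 1.
Track Bezout coefficients alongside the remainders: start with r₀ = 885 = a·1 + b·0 (s = 1, t = 0) and r₁ = 133 = a·0 + b·1 (s = 0, t = 1); each new remainder r_{k+1} = r_{k-1} − q_k·r_k inherits s_{k+1} = s_{k-1} − q_k·s_k, t_{k+1} = t_{k-1} − q_k·t_k, so r_k = a·s_k + b·t_k at every step:
  q = 6: r = 87, s = 1 − 6·0 = 1, t = 0 − 6·1 = -6  (check: 885·1 + 133·(-6) = 87)
  q = 1: r = 46, s = 0 − 1·1 = -1, t = 1 − 1·(-6) = 7  (check: 885·(-1) + 133·7 = 46)
  q = 1: r = 41, s = 1 − 1·(-1) = 2, t = -6 − 1·7 = -13  (check: 885·2 + 133·(-13) = 41)
  q = 1: r = 5, s = -1 − 1·2 = -3, t = 7 − 1·(-13) = 20  (check: 885·(-3) + 133·20 = 5)
  q = 8: r = 1, s = 2 − 8·(-3) = 26, t = -13 − 8·20 = -173  (check: 885·26 + 133·(-173) = 1)
The row with r = 1 (the gcd) gives the Bezout coefficients s = 26, t = -173.
Result: 885 · (26) + 133 · (-173) = 1.

gcd(885, 133) = 1; s = 26, t = -173 (check: 885·26 + 133·(-173) = 1).
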